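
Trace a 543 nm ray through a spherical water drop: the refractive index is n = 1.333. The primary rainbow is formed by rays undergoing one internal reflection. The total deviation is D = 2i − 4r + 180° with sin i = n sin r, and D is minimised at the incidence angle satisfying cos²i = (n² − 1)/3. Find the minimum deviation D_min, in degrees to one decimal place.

137.9°

cos²i = (1.77689 − 1)/3 = 0.25896; i = arccos(0.50888) = 59.410°.
sin r = sin 59.410°/1.333 = 0.64579; r = 40.225°.
D_min = 2·59.410° − 4·40.225° + 180° = 137.922°.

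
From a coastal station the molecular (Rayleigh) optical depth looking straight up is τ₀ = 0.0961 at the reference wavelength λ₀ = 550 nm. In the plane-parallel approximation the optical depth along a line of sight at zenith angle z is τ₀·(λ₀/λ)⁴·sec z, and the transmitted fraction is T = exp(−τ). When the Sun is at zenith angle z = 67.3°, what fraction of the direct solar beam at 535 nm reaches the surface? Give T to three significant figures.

sec 67.3° = 2.5913.
τ = 0.0961 × (550/535)⁴ × 2.5913 = 0.0961 × 1.1170 × 2.5913 = 0.2781.
T = exp(−0.2781) = 0.7572.

0.757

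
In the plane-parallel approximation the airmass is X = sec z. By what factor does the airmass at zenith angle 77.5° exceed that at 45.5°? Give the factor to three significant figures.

X(77.5°)/X(45.5°) = sec 77.5° / sec 45.5° = cos 45.5° / cos 77.5° = 0.7009/0.2164 = 3.2384.

3.24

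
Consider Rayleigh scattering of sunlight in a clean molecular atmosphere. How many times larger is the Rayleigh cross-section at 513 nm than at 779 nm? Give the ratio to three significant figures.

Rayleigh scattering ∝ λ⁻⁴, so the ratio of coefficients is the inverse fourth power of the wavelength ratio.
σ(513)/σ(779) = (779/513)⁴ = (1.5185)⁴ = 5.317.

5.32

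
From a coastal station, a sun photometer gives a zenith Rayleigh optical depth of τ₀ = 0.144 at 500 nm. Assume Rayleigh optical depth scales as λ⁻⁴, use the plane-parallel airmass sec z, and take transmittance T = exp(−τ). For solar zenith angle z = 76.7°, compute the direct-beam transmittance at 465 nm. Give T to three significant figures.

sec 76.7° = 4.3469.
τ = 0.144 × (500/465)⁴ × 4.3469 = 0.144 × 1.3368 × 4.3469 = 0.8368.
T = exp(−0.8368) = 0.4331.

0.433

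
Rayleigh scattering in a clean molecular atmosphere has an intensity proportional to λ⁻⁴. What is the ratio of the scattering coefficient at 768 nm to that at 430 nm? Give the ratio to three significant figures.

0.0983

Rayleigh scattering ∝ λ⁻⁴, so the ratio of coefficients is the inverse fourth power of the wavelength ratio.
σ(768)/σ(430) = (430/768)⁴ = (0.5599)⁴ = 0.09827.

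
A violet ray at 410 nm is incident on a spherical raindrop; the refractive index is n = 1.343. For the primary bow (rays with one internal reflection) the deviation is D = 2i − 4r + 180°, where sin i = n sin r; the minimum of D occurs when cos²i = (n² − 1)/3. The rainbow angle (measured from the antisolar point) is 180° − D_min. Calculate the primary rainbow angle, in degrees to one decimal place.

40.6°

cos²i = (1.80365 − 1)/3 = 0.26788; i = arccos(0.51757) = 58.830°.
sin r = sin 58.830°/1.343 = 0.63711; r = 39.577°.
D_min = 2·58.830° − 4·39.577° + 180° = 139.354°.
Rainbow angle = 180° − D_min = 40.646°.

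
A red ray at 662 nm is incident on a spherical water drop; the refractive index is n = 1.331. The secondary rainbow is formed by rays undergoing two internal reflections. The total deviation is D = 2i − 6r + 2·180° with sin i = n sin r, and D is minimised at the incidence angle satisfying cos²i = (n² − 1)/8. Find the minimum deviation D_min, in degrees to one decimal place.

230.4°

cos²i = (1.77156 − 1)/8 = 0.09645; i = arccos(0.31056) = 71.907°.
sin r = sin 71.907°/1.331 = 0.71417; r = 45.575°.
D_min = 2·71.907° − 6·45.575° + 360° = 230.365°.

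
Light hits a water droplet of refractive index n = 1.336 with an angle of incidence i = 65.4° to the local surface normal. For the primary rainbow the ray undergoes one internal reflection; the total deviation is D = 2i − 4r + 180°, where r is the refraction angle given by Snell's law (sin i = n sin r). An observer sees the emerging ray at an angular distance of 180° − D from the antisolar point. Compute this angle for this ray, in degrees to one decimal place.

sin r = sin 65.4° / 1.336 = 0.9092/1.336 = 0.6806; r = 42.89°.
D = 2·65.4° − 4·42.89° + 180° = 130.80° − 171.55° + 180° = 139.25°.
Angle from antisolar point = 180° − D = 40.75°.

40.8°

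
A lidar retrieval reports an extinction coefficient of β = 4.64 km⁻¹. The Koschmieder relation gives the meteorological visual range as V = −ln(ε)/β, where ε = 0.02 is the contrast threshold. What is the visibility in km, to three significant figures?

V = −ln(0.02) / 4.64 = 3.912 / 4.64 = 0.8431 km.

0.843 km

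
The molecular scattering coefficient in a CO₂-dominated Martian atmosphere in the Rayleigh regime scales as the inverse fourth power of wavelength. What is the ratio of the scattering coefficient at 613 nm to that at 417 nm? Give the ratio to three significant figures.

Rayleigh scattering ∝ λ⁻⁴, so the ratio of coefficients is the inverse fourth power of the wavelength ratio.
σ(613)/σ(417) = (417/613)⁴ = (0.6803)⁴ = 0.2141.

0.214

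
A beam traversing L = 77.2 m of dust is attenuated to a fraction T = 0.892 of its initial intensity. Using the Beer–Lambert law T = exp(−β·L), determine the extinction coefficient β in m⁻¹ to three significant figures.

0.00148 m⁻¹

Beer–Lambert: T = exp(−βL) ⇒ β = −ln(T)/L = −ln(0.892)/77.2 = 0.1143/77.2 = 0.00148 m⁻¹.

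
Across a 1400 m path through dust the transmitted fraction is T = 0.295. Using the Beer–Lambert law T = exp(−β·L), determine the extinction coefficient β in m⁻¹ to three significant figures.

0.000872 m⁻¹

Beer–Lambert: T = exp(−βL) ⇒ β = −ln(T)/L = −ln(0.295)/1400 = 1.2208/1400 = 0.000872 m⁻¹.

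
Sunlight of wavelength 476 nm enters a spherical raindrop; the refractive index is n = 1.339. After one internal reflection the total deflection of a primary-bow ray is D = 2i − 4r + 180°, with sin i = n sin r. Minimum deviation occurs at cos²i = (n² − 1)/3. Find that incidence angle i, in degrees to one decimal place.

59.1°

cos²i = (1.339² − 1)/3 = (1.79292 − 1)/3 = 0.26431.
cos i = 0.51411, so i = 59.062°.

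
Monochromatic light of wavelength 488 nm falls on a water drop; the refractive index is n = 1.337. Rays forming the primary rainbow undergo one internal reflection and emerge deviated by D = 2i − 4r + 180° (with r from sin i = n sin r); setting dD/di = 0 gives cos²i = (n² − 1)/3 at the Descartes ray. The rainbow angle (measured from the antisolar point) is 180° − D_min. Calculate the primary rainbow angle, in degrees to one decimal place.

41.5°

cos²i = (1.78757 − 1)/3 = 0.26252; i = arccos(0.51237) = 59.178°.
sin r = sin 59.178°/1.337 = 0.64231; r = 39.964°.
D_min = 2·59.178° − 4·39.964° + 180° = 138.500°.
Rainbow angle = 180° − D_min = 41.500°.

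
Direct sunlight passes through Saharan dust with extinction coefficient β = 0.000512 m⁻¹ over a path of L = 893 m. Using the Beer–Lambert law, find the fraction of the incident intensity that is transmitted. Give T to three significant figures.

τ = β·L = 0.000512 × 893 = 0.4572.
T = exp(−0.4572) = 0.6330.

0.633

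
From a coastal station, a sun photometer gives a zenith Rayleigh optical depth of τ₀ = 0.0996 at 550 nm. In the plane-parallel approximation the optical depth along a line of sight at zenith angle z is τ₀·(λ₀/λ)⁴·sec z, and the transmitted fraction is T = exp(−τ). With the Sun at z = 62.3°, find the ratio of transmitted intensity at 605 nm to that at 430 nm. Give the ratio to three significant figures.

1.53

Airmass: sec 62.3° = 2.1513.
τ(605 nm) = 0.0996 × (550/605)⁴ × 2.1513 = 0.0996 × 0.6830 × 2.1513 = 0.1463.
τ(430 nm) = 0.0996 × (550/430)⁴ × 2.1513 = 0.0996 × 2.6766 × 2.1513 = 0.5735.
T(605)/T(430) = exp(τ_B − τ_A) = exp(0.4271) = 1.5329.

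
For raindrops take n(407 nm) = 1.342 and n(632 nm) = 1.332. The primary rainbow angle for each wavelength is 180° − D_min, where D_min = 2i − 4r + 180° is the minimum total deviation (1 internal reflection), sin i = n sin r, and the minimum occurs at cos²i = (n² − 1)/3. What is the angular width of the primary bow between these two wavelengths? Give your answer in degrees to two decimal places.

1.44°

At 407 nm (n = 1.342): cos²i = 0.26699 → i = 58.888°, r = 39.641°, D_min = 139.213°, rainbow angle = 40.787°.
At 632 nm (n = 1.332): cos²i = 0.25807 → i = 59.469°, r = 40.290°, D_min = 137.776°, rainbow angle = 42.224°.
Angular width = |40.787° − 42.224°| = 1.437°.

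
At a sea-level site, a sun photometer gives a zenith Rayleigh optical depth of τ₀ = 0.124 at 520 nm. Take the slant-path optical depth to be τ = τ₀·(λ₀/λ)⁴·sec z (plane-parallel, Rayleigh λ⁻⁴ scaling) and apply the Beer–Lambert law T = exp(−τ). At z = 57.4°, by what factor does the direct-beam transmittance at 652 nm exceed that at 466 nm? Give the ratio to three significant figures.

1.30

Airmass: sec 57.4° = 1.8561.
τ(652 nm) = 0.124 × (520/652)⁴ × 1.8561 = 0.124 × 0.4046 × 1.8561 = 0.0931.
τ(466 nm) = 0.124 × (520/466)⁴ × 1.8561 = 0.124 × 1.5505 × 1.8561 = 0.3569.
T(652)/T(466) = exp(τ_B − τ_A) = exp(0.2637) = 1.3018.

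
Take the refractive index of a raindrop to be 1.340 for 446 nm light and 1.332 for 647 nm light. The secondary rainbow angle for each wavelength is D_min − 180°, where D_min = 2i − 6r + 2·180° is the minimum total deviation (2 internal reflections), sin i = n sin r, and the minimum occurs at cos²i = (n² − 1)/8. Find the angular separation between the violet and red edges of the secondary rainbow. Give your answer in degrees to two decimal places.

2.08°

At 446 nm (n = 1.340): cos²i = 0.09945 → i = 71.618°, r = 45.088°, D_min = 232.709°, rainbow angle = 52.709°.
At 647 nm (n = 1.332): cos²i = 0.09678 → i = 71.875°, r = 45.520°, D_min = 230.628°, rainbow angle = 50.628°.
Angular width = |52.709° − 50.628°| = 2.080°.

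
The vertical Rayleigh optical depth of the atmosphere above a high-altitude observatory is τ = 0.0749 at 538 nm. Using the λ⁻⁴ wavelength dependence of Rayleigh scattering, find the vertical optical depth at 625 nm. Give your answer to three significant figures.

τ(625 nm) = τ(538 nm) × (538/625)⁴ = 0.0749 × (0.8608)⁴ = 0.0749 × 0.5490 = 0.0411.

0.0411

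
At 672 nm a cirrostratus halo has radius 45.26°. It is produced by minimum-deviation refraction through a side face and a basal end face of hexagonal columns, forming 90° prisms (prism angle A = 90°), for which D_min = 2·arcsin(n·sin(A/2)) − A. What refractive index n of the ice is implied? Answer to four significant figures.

1.308

Rearranging: n = sin((D_min + A)/2) / sin(A/2).
(D_min + A)/2 = (45.26° + 90°)/2 = 67.630°.
n = sin 67.630° / sin 45° = 0.9247 / 0.7071 = 1.3078.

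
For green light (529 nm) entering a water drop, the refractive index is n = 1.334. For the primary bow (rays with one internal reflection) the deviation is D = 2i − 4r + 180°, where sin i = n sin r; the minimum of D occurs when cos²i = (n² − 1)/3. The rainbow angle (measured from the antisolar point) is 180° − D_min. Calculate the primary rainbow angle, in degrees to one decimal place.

41.9°

cos²i = (1.77956 − 1)/3 = 0.25985; i = arccos(0.50976) = 59.352°.
sin r = sin 59.352°/1.334 = 0.64492; r = 40.159°.
D_min = 2·59.352° − 4·40.159° + 180° = 138.067°.
Rainbow angle = 180° − D_min = 41.933°.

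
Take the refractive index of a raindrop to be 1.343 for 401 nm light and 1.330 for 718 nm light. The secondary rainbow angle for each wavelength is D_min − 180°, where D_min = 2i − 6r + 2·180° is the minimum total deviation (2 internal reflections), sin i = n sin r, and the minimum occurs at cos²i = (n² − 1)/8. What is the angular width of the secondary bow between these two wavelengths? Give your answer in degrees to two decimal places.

At 401 nm (n = 1.343): cos²i = 0.10046 → i = 71.522°, r = 44.928°, D_min = 233.478°, rainbow angle = 53.478°.
At 718 nm (n = 1.330): cos²i = 0.09611 → i = 71.940°, r = 45.630°, D_min = 230.101°, rainbow angle = 50.101°.
Angular width = |53.478° − 50.101°| = 3.377°.

3.38°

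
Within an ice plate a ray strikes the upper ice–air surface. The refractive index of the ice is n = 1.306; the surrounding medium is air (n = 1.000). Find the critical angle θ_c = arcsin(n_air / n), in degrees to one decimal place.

50.0°

sin θ_c = n_air / n = 1.000 / 1.306 = 0.7657.
θ_c = arcsin(0.7657) = 49.97°.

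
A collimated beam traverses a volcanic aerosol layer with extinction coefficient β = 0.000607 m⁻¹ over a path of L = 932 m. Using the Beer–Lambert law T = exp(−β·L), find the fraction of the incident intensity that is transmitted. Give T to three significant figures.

τ = β·L = 0.000607 × 932 = 0.5657.
T = exp(−0.5657) = 0.5679.

0.568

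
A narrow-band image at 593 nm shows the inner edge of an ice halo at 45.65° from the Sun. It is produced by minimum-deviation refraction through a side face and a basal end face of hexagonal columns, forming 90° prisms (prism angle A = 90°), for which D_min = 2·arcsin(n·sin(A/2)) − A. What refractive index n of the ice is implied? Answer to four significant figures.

1.310

Rearranging: n = sin((D_min + A)/2) / sin(A/2).
(D_min + A)/2 = (45.65° + 90°)/2 = 67.825°.
n = sin 67.825° / sin 45° = 0.9260 / 0.7071 = 1.3096.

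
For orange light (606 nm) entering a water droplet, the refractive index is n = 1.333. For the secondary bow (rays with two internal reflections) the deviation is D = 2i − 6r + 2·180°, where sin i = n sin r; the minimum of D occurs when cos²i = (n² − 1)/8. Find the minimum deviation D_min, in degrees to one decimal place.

230.9°

cos²i = (1.77689 − 1)/8 = 0.09711; i = arccos(0.31163) = 71.843°.
sin r = sin 71.843°/1.333 = 0.71283; r = 45.466°.
D_min = 2·71.843° − 6·45.466° + 360° = 230.891°.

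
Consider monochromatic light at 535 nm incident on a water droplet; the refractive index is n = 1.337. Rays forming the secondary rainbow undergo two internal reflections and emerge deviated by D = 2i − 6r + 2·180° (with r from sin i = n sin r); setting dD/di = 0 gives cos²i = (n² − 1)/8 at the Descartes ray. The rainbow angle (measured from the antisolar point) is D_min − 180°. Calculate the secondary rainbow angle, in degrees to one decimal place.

51.9°

cos²i = (1.78757 − 1)/8 = 0.09845; i = arccos(0.31376) = 71.714°.
sin r = sin 71.714°/1.337 = 0.71017; r = 45.249°.
D_min = 2·71.714° − 6·45.249° + 360° = 231.934°.
Rainbow angle = D_min − 180° = 51.934°.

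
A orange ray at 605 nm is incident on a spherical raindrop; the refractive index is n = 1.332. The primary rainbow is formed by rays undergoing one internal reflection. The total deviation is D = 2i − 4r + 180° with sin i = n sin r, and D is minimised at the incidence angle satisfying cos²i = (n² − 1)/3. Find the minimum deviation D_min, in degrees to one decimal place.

cos²i = (1.77422 − 1)/3 = 0.25807; i = arccos(0.50801) = 59.469°.
sin r = sin 59.469°/1.332 = 0.64666; r = 40.290°.
D_min = 2·59.469° − 4·40.290° + 180° = 137.776°.

137.8°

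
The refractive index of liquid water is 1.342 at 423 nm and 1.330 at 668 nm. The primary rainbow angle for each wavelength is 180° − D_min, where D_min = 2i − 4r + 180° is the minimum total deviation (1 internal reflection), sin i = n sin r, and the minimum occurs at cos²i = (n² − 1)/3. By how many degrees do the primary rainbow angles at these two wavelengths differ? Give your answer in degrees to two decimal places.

1.73°

At 423 nm (n = 1.342): cos²i = 0.26699 → i = 58.888°, r = 39.641°, D_min = 139.213°, rainbow angle = 40.787°.
At 668 nm (n = 1.330): cos²i = 0.25630 → i = 59.585°, r = 40.422°, D_min = 137.484°, rainbow angle = 42.516°.
Angular width = |40.787° − 42.516°| = 1.729°.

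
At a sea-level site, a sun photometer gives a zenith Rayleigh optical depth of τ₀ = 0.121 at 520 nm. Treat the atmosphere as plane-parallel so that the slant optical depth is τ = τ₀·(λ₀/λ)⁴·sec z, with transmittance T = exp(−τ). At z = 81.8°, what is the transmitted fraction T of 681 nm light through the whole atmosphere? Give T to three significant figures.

sec 81.8° = 7.0112.
τ = 0.121 × (520/681)⁴ × 7.0112 = 0.121 × 0.3400 × 7.0112 = 0.2884.
T = exp(−0.2884) = 0.7495.

0.749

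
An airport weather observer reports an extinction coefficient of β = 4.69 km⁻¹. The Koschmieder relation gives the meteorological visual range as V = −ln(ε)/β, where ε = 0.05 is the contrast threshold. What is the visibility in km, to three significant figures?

0.639 km

V = −ln(0.05) / 4.69 = 2.996 / 4.69 = 0.6387 km.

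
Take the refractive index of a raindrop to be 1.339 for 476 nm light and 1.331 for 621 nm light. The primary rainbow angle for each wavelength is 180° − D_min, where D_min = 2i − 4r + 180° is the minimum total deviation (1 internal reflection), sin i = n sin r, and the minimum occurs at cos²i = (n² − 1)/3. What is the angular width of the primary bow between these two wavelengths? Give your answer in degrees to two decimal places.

At 476 nm (n = 1.339): cos²i = 0.26431 → i = 59.062°, r = 39.834°, D_min = 138.786°, rainbow angle = 41.214°.
At 621 nm (n = 1.331): cos²i = 0.25719 → i = 59.527°, r = 40.356°, D_min = 137.630°, rainbow angle = 42.370°.
Angular width = |41.214° − 42.370°| = 1.156°.

1.16°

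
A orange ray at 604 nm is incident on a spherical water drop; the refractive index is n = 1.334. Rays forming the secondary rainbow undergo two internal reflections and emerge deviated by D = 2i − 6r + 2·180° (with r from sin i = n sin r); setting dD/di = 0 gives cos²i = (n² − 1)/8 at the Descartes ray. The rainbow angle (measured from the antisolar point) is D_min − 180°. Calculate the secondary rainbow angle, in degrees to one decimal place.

51.2°

cos²i = (1.77956 − 1)/8 = 0.09744; i = arccos(0.31216) = 71.810°.
sin r = sin 71.810°/1.334 = 0.71217; r = 45.411°.
D_min = 2·71.810° − 6·45.411° + 360° = 231.153°.
Rainbow angle = D_min − 180° = 51.153°.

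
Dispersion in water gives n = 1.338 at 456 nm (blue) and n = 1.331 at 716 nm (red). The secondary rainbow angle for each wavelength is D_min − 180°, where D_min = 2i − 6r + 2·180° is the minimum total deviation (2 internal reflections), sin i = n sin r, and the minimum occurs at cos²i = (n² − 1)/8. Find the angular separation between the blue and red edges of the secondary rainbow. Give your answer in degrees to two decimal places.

At 456 nm (n = 1.338): cos²i = 0.09878 → i = 71.682°, r = 45.195°, D_min = 232.193°, rainbow angle = 52.193°.
At 716 nm (n = 1.331): cos²i = 0.09645 → i = 71.907°, r = 45.575°, D_min = 230.365°, rainbow angle = 50.365°.
Angular width = |52.193° − 50.365°| = 1.828°.

1.83°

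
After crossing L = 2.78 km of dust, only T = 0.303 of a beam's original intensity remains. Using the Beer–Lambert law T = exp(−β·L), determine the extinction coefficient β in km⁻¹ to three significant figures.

Beer–Lambert: T = exp(−βL) ⇒ β = −ln(T)/L = −ln(0.303)/2.78 = 1.1940/2.78 = 0.4295 km⁻¹.

0.430 km⁻¹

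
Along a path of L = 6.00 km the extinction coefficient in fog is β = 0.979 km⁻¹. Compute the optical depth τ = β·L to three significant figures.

τ = β·L = 0.979 × 6.00 = 5.8740.

5.87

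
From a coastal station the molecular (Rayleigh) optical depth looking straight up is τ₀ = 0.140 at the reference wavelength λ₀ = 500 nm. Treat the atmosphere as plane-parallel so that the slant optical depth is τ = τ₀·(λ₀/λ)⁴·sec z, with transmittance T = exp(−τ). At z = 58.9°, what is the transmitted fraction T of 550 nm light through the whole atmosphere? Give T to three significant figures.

0.831

sec 58.9° = 1.9360.
τ = 0.140 × (500/550)⁴ × 1.9360 = 0.140 × 0.6830 × 1.9360 = 0.1851.
T = exp(−0.1851) = 0.8310.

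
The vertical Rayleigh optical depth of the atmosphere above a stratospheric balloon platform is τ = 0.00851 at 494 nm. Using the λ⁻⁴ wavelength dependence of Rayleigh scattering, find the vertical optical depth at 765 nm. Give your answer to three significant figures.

0.00148

τ(765 nm) = τ(494 nm) × (494/765)⁴ = 0.00851 × (0.6458)⁴ = 0.00851 × 0.1739 = 0.0015.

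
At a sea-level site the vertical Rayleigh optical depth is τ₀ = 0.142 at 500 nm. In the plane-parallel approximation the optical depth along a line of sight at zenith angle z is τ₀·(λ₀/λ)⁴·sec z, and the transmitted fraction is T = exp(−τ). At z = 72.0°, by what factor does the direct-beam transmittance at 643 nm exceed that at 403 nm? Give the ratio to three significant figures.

Airmass: sec 72.0° = 3.2361.
τ(643 nm) = 0.142 × (500/643)⁴ × 3.2361 = 0.142 × 0.3656 × 3.2361 = 0.1680.
τ(403 nm) = 0.142 × (500/403)⁴ × 3.2361 = 0.142 × 2.3695 × 3.2361 = 1.0888.
T(643)/T(403) = exp(τ_B − τ_A) = exp(0.9208) = 2.5114.

2.51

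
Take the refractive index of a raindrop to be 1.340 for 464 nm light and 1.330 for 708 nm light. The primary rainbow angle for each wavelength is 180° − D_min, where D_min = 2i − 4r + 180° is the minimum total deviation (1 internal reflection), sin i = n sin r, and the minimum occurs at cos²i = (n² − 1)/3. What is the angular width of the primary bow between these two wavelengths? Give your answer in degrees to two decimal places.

At 464 nm (n = 1.340): cos²i = 0.26520 → i = 59.004°, r = 39.770°, D_min = 138.929°, rainbow angle = 41.071°.
At 708 nm (n = 1.330): cos²i = 0.25630 → i = 59.585°, r = 40.422°, D_min = 137.484°, rainbow angle = 42.516°.
Angular width = |41.071° − 42.516°| = 1.445°.

1.45°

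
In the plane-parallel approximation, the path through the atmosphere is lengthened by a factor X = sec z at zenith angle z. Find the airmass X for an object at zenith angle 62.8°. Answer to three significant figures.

2.19

X = sec z = 1/cos 62.8° = 1/0.4571 = 2.1877.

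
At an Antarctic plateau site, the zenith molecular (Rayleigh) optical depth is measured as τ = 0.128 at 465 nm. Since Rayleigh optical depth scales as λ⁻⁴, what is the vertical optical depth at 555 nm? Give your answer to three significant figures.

0.0631

τ(555 nm) = τ(465 nm) × (465/555)⁴ = 0.128 × (0.8378)⁴ = 0.128 × 0.4928 = 0.0631.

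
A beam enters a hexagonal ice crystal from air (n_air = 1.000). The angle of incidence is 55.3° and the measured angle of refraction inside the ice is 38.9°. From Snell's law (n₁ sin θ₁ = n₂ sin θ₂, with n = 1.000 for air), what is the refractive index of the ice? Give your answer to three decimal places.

n = sin θ_i / sin θ_r = sin 55.3° / sin 38.9° = 0.8221 / 0.6280 = 1.3092.

1.309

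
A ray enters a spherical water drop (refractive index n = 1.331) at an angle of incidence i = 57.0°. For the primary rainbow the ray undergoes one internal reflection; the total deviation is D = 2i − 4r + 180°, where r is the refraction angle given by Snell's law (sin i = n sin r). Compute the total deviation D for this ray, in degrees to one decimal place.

137.8°

sin r = sin 57.0° / 1.331 = 0.8387/1.331 = 0.6301; r = 39.06°.
D = 2·57.0° − 4·39.06° + 180° = 114.00° − 156.23° + 180° = 137.77°.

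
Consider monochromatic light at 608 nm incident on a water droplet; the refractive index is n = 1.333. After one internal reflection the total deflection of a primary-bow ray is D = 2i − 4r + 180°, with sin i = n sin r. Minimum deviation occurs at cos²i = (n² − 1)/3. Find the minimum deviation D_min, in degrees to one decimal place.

137.9°

cos²i = (1.77689 − 1)/3 = 0.25896; i = arccos(0.50888) = 59.410°.
sin r = sin 59.410°/1.333 = 0.64579; r = 40.225°.
D_min = 2·59.410° − 4·40.225° + 180° = 137.922°.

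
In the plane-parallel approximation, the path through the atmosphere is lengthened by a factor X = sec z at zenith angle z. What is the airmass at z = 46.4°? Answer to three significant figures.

X = sec z = 1/cos 46.4° = 1/0.6896 = 1.4501.

1.45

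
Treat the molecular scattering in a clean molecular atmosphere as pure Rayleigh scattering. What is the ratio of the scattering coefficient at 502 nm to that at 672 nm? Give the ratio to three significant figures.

3.21

Rayleigh scattering ∝ λ⁻⁴, so the ratio of coefficients is the inverse fourth power of the wavelength ratio.
σ(502)/σ(672) = (672/502)⁴ = (1.3386)⁴ = 3.211.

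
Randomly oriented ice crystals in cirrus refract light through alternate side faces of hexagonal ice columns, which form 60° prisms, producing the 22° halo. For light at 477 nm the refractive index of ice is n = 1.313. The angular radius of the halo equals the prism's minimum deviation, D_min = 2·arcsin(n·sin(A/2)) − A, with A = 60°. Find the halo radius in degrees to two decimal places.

22.07°

n·sin(A/2) = 1.313 × sin 30° = 1.313 × 0.5000 = 0.6565.
D_min = 2·arcsin(0.6565) − 60° = 2 × 41.033° − 60° = 22.067°.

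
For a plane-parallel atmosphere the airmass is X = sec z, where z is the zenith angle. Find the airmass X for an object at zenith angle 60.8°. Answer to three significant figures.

2.05

X = sec z = 1/cos 60.8° = 1/0.4879 = 2.0498.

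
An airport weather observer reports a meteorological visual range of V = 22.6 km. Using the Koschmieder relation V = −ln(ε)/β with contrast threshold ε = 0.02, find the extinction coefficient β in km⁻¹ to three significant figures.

0.173 km⁻¹

β = −ln(0.02) / V = 3.912 / 22.6 = 0.1731 km⁻¹.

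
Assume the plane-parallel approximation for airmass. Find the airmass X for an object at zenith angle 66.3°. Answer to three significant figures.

X = sec z = 1/cos 66.3° = 1/0.4019 = 2.4879.

2.49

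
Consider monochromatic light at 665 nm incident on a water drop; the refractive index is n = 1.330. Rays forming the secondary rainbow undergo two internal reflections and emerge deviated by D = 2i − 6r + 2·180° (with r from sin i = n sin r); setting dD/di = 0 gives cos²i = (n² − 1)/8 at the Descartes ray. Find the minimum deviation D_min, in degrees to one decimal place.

230.1°

cos²i = (1.76890 − 1)/8 = 0.09611; i = arccos(0.31002) = 71.940°.
sin r = sin 71.940°/1.330 = 0.71483; r = 45.630°.
D_min = 2·71.940° − 6·45.630° + 360° = 230.101°.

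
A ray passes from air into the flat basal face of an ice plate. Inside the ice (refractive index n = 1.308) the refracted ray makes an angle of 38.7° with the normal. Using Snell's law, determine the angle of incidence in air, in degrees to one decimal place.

Snell: sin θ_i = n · sin θ_r = 1.308 × sin 38.7° = 1.308 × 0.6252 = 0.8178.
θ_i = arcsin(0.8178) = 54.87°.

54.9°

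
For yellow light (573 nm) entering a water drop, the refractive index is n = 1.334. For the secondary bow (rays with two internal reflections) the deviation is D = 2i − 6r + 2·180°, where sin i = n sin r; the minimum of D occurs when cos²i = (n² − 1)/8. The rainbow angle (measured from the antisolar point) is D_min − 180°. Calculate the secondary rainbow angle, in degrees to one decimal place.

51.2°

cos²i = (1.77956 − 1)/8 = 0.09744; i = arccos(0.31216) = 71.810°.
sin r = sin 71.810°/1.334 = 0.71217; r = 45.411°.
D_min = 2·71.810° − 6·45.411° + 360° = 231.153°.
Rainbow angle = D_min − 180° = 51.153°.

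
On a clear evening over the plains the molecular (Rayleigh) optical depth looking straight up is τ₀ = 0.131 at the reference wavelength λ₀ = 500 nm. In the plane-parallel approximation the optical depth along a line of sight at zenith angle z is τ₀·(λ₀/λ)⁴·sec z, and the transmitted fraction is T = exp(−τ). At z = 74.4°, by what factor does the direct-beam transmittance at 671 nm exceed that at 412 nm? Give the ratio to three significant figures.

Airmass: sec 74.4° = 3.7186.
τ(671 nm) = 0.131 × (500/671)⁴ × 3.7186 = 0.131 × 0.3083 × 3.7186 = 0.1502.
τ(412 nm) = 0.131 × (500/412)⁴ × 3.7186 = 0.131 × 2.1692 × 3.7186 = 1.0567.
T(671)/T(412) = exp(τ_B − τ_A) = exp(0.9065) = 2.4756.

2.48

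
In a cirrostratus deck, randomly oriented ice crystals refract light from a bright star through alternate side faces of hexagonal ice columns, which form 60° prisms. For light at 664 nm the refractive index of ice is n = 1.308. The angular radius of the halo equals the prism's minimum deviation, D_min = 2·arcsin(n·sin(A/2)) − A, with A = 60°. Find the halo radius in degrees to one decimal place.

21.7°

n·sin(A/2) = 1.308 × sin 30° = 1.308 × 0.5000 = 0.6540.
D_min = 2·arcsin(0.6540) − 60° = 2 × 40.844° − 60° = 21.688°.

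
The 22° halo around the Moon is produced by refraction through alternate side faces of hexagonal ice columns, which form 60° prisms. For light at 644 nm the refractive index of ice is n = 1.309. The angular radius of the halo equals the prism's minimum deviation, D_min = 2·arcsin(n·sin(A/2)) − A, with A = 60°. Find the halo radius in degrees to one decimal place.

21.8°

n·sin(A/2) = 1.309 × sin 30° = 1.309 × 0.5000 = 0.6545.
D_min = 2·arcsin(0.6545) − 60° = 2 × 40.882° − 60° = 21.763°.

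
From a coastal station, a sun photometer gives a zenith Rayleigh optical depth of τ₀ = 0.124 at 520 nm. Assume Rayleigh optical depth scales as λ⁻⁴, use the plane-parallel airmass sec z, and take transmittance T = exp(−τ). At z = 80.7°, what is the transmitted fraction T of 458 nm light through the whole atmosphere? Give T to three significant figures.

sec 80.7° = 6.1880.
τ = 0.124 × (520/458)⁴ × 6.1880 = 0.124 × 1.6617 × 6.1880 = 1.2750.
T = exp(−1.2750) = 0.2794.

0.279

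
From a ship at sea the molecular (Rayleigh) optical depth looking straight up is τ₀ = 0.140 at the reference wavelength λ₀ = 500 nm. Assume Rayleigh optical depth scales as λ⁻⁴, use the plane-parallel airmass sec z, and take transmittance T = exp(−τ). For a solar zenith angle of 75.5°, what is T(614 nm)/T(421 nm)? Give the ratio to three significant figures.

2.38

Airmass: sec 75.5° = 3.9939.
τ(614 nm) = 0.140 × (500/614)⁴ × 3.9939 = 0.140 × 0.4398 × 3.9939 = 0.2459.
τ(421 nm) = 0.140 × (500/421)⁴ × 3.9939 = 0.140 × 1.9895 × 3.9939 = 1.1124.
T(614)/T(421) = exp(τ_B − τ_A) = exp(0.8666) = 2.3787.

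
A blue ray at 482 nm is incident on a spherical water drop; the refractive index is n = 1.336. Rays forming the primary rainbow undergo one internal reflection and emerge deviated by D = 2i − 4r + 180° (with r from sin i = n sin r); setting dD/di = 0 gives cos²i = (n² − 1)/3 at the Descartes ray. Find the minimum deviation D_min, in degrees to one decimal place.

138.4°

cos²i = (1.78490 − 1)/3 = 0.26163; i = arccos(0.51150) = 59.236°.
sin r = sin 59.236°/1.336 = 0.64318; r = 40.029°.
D_min = 2·59.236° − 4·40.029° + 180° = 138.356°.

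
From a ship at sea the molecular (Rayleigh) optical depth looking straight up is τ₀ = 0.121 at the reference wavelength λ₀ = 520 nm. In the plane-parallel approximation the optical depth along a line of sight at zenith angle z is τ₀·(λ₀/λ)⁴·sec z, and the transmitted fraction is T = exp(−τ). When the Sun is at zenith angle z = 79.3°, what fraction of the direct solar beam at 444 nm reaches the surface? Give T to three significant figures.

sec 79.3° = 5.3860.
τ = 0.121 × (520/444)⁴ × 5.3860 = 0.121 × 1.8814 × 5.3860 = 1.2261.
T = exp(−1.2261) = 0.2934.

0.293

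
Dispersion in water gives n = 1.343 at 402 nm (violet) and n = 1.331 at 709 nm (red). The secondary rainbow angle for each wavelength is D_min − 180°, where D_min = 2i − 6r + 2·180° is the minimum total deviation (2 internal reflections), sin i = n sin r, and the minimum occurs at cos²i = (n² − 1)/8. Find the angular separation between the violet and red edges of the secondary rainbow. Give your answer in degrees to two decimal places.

At 402 nm (n = 1.343): cos²i = 0.10046 → i = 71.522°, r = 44.928°, D_min = 233.478°, rainbow angle = 53.478°.
At 709 nm (n = 1.331): cos²i = 0.09645 → i = 71.907°, r = 45.575°, D_min = 230.365°, rainbow angle = 50.365°.
Angular width = |53.478° − 50.365°| = 3.113°.

3.11°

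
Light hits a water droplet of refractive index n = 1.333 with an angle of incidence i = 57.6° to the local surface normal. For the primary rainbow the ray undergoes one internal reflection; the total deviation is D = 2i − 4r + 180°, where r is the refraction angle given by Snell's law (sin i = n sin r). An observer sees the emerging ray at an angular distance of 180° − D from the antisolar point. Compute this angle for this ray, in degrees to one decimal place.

sin r = sin 57.6° / 1.333 = 0.8443/1.333 = 0.6334; r = 39.30°.
D = 2·57.6° − 4·39.30° + 180° = 115.20° − 157.21° + 180° = 137.99°.
Angle from antisolar point = 180° − D = 42.01°.

42.0°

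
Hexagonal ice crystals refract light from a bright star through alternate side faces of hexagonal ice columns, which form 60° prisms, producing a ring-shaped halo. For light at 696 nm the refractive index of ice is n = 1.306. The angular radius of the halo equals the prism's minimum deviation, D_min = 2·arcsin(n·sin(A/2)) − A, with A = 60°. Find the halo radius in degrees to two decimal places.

21.54°

n·sin(A/2) = 1.306 × sin 30° = 1.306 × 0.5000 = 0.6530.
D_min = 2·arcsin(0.6530) − 60° = 2 × 40.768° − 60° = 21.536°.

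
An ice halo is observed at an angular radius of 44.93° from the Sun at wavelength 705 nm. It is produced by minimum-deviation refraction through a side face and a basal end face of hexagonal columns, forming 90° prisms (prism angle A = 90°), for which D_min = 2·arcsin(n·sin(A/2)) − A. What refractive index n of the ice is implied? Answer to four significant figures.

Rearranging: n = sin((D_min + A)/2) / sin(A/2).
(D_min + A)/2 = (44.93° + 90°)/2 = 67.465°.
n = sin 67.465° / sin 45° = 0.9236 / 0.7071 = 1.3062.

1.306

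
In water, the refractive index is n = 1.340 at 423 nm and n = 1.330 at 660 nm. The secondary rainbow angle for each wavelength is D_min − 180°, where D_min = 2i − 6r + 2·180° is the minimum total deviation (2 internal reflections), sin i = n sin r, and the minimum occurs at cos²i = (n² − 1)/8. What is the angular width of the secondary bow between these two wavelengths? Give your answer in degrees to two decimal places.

2.61°

At 423 nm (n = 1.340): cos²i = 0.09945 → i = 71.618°, r = 45.088°, D_min = 232.709°, rainbow angle = 52.709°.
At 660 nm (n = 1.330): cos²i = 0.09611 → i = 71.940°, r = 45.630°, D_min = 230.101°, rainbow angle = 50.101°.
Angular width = |52.709° − 50.101°| = 2.608°.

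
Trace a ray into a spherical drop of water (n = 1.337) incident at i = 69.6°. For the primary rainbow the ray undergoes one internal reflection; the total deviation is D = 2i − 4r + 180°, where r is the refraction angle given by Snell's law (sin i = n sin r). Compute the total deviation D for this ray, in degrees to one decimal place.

141.2°

sin r = sin 69.6° / 1.337 = 0.9373/1.337 = 0.7010; r = 44.51°.
D = 2·69.6° − 4·44.51° + 180° = 139.20° − 178.04° + 180° = 141.16°.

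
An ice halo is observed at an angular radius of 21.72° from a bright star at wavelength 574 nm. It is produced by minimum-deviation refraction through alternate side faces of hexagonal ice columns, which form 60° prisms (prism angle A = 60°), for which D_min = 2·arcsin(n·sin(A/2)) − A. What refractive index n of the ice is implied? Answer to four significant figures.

Rearranging: n = sin((D_min + A)/2) / sin(A/2).
(D_min + A)/2 = (21.72° + 60°)/2 = 40.860°.
n = sin 40.860° / sin 30° = 0.6542 / 0.5000 = 1.3084.

1.308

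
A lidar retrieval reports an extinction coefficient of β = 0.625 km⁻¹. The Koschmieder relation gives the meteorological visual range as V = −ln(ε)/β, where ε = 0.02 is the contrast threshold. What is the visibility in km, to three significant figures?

6.26 km

V = −ln(0.02) / 0.625 = 3.912 / 0.625 = 6.2592 km.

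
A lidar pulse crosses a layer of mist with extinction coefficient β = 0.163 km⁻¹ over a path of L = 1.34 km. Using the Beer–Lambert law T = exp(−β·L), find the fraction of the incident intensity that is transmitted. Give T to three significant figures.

τ = β·L = 0.163 × 1.34 = 0.2184.
T = exp(−0.2184) = 0.8038.

0.804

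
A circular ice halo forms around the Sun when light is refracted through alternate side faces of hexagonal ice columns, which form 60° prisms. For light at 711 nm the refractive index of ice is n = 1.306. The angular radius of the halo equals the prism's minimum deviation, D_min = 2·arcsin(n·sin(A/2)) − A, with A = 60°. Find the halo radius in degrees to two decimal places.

n·sin(A/2) = 1.306 × sin 30° = 1.306 × 0.5000 = 0.6530.
D_min = 2·arcsin(0.6530) − 60° = 2 × 40.768° − 60° = 21.536°.

21.54°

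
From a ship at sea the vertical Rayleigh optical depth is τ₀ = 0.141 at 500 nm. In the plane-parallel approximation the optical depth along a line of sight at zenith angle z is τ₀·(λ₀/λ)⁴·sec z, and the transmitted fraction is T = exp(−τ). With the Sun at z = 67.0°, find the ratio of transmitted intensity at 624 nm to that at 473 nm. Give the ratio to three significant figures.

Airmass: sec 67.0° = 2.5593.
τ(624 nm) = 0.141 × (500/624)⁴ × 2.5593 = 0.141 × 0.4122 × 2.5593 = 0.1488.
τ(473 nm) = 0.141 × (500/473)⁴ × 2.5593 = 0.141 × 1.2486 × 2.5593 = 0.4506.
T(624)/T(473) = exp(τ_B − τ_A) = exp(0.3018) = 1.3523.

1.35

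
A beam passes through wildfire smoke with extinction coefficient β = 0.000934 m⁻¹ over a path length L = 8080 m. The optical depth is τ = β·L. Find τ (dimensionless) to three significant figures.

7.55

τ = β·L = 0.000934 × 8080 = 7.5467.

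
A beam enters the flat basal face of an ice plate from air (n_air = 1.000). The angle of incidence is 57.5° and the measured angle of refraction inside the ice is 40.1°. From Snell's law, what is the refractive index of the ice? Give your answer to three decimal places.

1.309

n = sin θ_i / sin θ_r = sin 57.5° / sin 40.1° = 0.8434 / 0.6441 = 1.3094.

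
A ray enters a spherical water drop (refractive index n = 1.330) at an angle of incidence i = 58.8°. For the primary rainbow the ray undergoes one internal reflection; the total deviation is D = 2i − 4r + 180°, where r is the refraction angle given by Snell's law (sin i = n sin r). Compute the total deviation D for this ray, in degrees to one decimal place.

sin r = sin 58.8° / 1.330 = 0.8554/1.330 = 0.6431; r = 40.03°.
D = 2·58.8° − 4·40.03° + 180° = 117.60° − 160.10° + 180° = 137.50°.

137.5°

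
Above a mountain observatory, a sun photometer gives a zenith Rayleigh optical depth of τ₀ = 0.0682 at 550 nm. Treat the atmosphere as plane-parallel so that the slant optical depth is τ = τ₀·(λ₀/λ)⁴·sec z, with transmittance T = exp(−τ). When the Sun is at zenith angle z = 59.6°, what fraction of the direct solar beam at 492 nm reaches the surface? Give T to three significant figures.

0.810

sec 59.6° = 1.9762.
τ = 0.0682 × (550/492)⁴ × 1.9762 = 0.0682 × 1.5617 × 1.9762 = 0.2105.
T = exp(−0.2105) = 0.8102.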